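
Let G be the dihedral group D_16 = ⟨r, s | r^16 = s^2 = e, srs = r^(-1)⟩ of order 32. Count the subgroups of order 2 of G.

17

|G| = 32 and 2 | 32, so subgroups of order 2 are possible by Lagrange.
The subgroups of order 2 are: {e, r^10s}; {e, r^11s}; {e, r^12s}; {e, r^13s}; … (17 in all).
So G has 17 subgroups of order 2.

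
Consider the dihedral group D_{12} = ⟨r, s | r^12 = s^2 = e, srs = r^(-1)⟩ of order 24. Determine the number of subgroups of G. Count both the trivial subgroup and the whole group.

|G| = 24, so by Lagrange every subgroup order divides 24. Divisors: 1, 2, 3, 4, 6, 8, 12, 24.
Subgroups by order — order 1: 1; order 2: 13; order 3: 1; order 4: 7; order 6: 5; order 8: 3; order 12: 3; order 24: 1.
Total: 1 + 13 + 1 + 7 + 5 + 3 + 3 + 1 = 34.

34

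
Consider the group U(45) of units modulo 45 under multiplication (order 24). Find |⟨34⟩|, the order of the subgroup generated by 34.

6

Compute successive powers of 34 mod 45: 34, 31, 19, 16, 4, 1; 34^6 ≡ 1 (mod 45).
So |⟨34⟩| = 6.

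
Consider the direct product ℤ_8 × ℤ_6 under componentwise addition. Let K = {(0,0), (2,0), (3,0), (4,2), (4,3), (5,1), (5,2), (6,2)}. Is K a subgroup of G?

No

(6,2) ∈ K but its inverse (2,4) ∉ K, so K is not a subgroup.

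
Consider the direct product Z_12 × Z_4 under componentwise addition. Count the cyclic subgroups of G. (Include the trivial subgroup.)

Group the elements of G by the cyclic subgroup they generate; each cyclic subgroup of order d accounts for φ(d) elements.
Cyclic subgroups by order — order 1: 1; order 2: 3; order 3: 1; order 4: 6; order 6: 3; order 12: 6.
Total: 20.

20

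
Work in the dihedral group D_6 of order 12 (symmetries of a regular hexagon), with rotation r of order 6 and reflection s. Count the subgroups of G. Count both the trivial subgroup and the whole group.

|G| = 12, so by Lagrange every subgroup order divides 12. Divisors: 1, 2, 3, 4, 6, 12.
Subgroups by order — order 1: 1; order 2: 7; order 3: 1; order 4: 3; order 6: 3; order 12: 1.
Total: 1 + 7 + 1 + 3 + 3 + 1 = 16.

16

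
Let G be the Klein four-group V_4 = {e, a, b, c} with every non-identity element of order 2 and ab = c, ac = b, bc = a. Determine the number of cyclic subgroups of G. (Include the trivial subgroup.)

4

Each element a generates a cyclic subgroup ⟨a⟩; distinct elements may generate the same one (a cyclic group of order d has φ(d) generators).
Cyclic subgroups by order — order 1: 1; order 2: 3.
Total: 4.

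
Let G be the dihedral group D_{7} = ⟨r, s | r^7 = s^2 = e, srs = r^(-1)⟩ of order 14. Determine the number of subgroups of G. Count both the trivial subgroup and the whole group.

10

|G| = 14, so by Lagrange every subgroup order divides 14. Divisors: 1, 2, 7, 14.
Subgroups by order — order 1: 1; order 2: 7; order 7: 1; order 14: 1.
Total: 1 + 7 + 1 + 1 = 10.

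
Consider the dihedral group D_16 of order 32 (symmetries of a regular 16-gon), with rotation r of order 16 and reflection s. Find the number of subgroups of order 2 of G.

17

|G| = 32 and 2 | 32, so subgroups of order 2 are possible by Lagrange.
The subgroups of order 2 are: {e, r^10s}; {e, r^11s}; {e, r^12s}; {e, r^13s}; … (17 in all).
So G has 17 subgroups of order 2.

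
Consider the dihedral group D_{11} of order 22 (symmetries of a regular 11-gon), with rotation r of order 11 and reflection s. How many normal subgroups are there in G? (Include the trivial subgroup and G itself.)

3

G has 14 subgroups. Checking conjugation-invariance by order — order 1: 1/1 normal; order 2: 0/11 normal; order 11: 1/1 normal; order 22: 1/1 normal.
Total normal subgroups: 3.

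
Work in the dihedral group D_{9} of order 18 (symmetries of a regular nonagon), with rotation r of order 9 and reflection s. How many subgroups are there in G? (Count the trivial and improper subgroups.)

|G| = 18, so by Lagrange every subgroup order divides 18. Divisors: 1, 2, 3, 6, 9, 18.
Subgroups by order — order 1: 1; order 2: 9; order 3: 1; order 6: 3; order 9: 1; order 18: 1.
Total: 1 + 9 + 1 + 3 + 1 + 1 = 16.

16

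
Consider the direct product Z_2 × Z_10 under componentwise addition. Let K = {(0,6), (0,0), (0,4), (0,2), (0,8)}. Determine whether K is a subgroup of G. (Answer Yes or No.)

|K| = 5 divides |G| = 20, consistent with Lagrange.
K contains the identity, every element's inverse is in K, and K is closed under +: it is a subgroup.
In fact K = ⟨(0,2)⟩.

Yes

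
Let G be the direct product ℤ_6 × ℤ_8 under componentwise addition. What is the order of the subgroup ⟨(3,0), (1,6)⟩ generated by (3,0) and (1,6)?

24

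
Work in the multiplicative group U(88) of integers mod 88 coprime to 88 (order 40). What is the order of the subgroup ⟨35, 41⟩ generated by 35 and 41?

|⟨35⟩| = 10 and |⟨41⟩| = 10, so |H| is a multiple of lcm(10, 10) = 10 and divides |G| = 40.
Closing under the operation: H = {1, 3, 9, 17, 19, 25, 27, 35, 41, 43, 49, 51, 57, 59, 65, 67, 73, 75, 81, 83}, so |H| = 20.

20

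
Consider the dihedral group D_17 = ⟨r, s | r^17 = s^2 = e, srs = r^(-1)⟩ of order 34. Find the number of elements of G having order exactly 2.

17

Enumerating element orders in G gives 17 elements of order 2.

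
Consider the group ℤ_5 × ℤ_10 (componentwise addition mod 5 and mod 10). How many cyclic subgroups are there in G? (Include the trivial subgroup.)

Group the elements of G by the cyclic subgroup they generate; each cyclic subgroup of order d accounts for φ(d) elements.
Cyclic subgroups by order — order 1: 1; order 2: 1; order 5: 6; order 10: 6.
Total: 14.

14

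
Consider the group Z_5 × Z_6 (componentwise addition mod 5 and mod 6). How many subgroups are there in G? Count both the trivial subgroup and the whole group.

8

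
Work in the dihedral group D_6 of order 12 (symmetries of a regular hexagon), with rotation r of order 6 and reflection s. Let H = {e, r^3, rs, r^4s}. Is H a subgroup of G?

Yes

|H| = 4 divides |G| = 12, consistent with Lagrange.
H contains the identity, every element's inverse is in H, and H is closed under ·: it is a subgroup.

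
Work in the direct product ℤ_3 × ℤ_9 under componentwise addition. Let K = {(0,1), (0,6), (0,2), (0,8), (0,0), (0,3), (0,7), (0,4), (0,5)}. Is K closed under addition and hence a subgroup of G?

Yes

|K| = 9 divides |G| = 27, consistent with Lagrange.
K contains the identity, every element's inverse is in K, and K is closed under +: it is a subgroup.
In fact K = ⟨(0,1)⟩.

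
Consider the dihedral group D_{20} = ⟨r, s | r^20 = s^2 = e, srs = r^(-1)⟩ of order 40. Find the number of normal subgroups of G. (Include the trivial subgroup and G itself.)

9

G has 48 subgroups. Checking conjugation-invariance by order — order 1: 1/1 normal; order 2: 1/21 normal; order 4: 1/11 normal; order 5: 1/1 normal; order 8: 0/5 normal; order 10: 1/5 normal; order 20: 3/3 normal; order 40: 1/1 normal.
Total normal subgroups: 9.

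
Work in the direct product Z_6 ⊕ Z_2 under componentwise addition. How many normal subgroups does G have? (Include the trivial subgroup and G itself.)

10

G is abelian, so every subgroup is normal.
G has 10 subgroups in total, hence 10 normal subgroups.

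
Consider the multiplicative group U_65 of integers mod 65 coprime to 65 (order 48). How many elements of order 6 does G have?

The elements of order 6 are: 4, 9, 29, 36, 49, 56.
That's 6.

6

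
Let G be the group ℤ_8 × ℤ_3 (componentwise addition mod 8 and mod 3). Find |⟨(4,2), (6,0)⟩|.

|⟨(4,2)⟩| = 6 and |⟨(6,0)⟩| = 4, so |H| is a multiple of lcm(6, 4) = 12 and divides |G| = 24.
Closing under the operation: H = {(0,0), (0,1), (0,2), (2,0), (2,1), (2,2), (4,0), (4,1), (4,2), (6,0), (6,1), (6,2)}, so |H| = 12.

12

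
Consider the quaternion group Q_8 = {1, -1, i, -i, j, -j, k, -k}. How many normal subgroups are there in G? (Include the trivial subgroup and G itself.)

G has 6 subgroups. Checking conjugation-invariance by order — order 1: 1/1 normal; order 2: 1/1 normal; order 4: 3/3 normal; order 8: 1/1 normal.
Total normal subgroups: 6.

6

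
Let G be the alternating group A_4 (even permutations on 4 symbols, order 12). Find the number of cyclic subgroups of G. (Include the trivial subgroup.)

A cyclic subgroup of order d is generated by each of its φ(d) elements of order d, so the cyclic subgroups of order d number (#elements of order d)/φ(d).
Cyclic subgroups by order — order 1: 1; order 2: 3; order 3: 4.
Total: 8.

8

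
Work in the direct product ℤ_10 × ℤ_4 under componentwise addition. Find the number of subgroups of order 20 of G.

3

|G| = 40 and 20 | 40, so subgroups of order 20 are possible by Lagrange.
The subgroups of order 20 are: {(0,0), (0,1), (0,2), (0,3), (2,0), (2,1), (2,2), (2,3), (4,0), (4,1), (4,2), (4,3), (6,0), (6,1), (6,2), (6,3), (8,0), (8,1), (8,2), (8,3)}; {(0,0), (0,2), (1,0), (1,2), (2,0), (2,2), (3,0), (3,2), (4,0), (4,2), (5,0), (5,2), (6,0), (6,2), (7,0), (7,2), (8,0), (8,2), (9,0), (9,2)}; {(0,0), (0,2), (1,1), (1,3), (2,0), (2,2), (3,1), (3,3), (4,0), (4,2), (5,1), (5,3), (6,0), (6,2), (7,1), (7,3), (8,0), (8,2), (9,1), (9,3)}.
So G has 3 subgroups of order 20.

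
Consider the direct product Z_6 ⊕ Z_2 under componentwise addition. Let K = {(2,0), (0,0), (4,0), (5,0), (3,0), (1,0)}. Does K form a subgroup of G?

|K| = 6 divides |G| = 12, consistent with Lagrange.
K contains the identity, every element's inverse is in K, and K is closed under +: it is a subgroup.
In fact K = ⟨(5,0)⟩.

Yes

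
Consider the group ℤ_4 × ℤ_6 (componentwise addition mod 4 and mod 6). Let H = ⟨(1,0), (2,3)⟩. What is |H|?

8

|⟨(1,0)⟩| = 4 and |⟨(2,3)⟩| = 2, so |H| is a multiple of lcm(4, 2) = 4 and divides |G| = 24.
Closing under the operation: H = {(0,0), (0,3), (1,0), (1,3), (2,0), (2,3), (3,0), (3,3)}, so |H| = 8.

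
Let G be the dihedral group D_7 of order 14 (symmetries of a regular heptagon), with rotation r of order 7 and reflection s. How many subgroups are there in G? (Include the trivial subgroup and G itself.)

10

|G| = 14, so by Lagrange every subgroup order divides 14. Divisors: 1, 2, 7, 14.
Subgroups by order — order 1: 1; order 2: 7; order 7: 1; order 14: 1.
Total: 1 + 7 + 1 + 1 = 10.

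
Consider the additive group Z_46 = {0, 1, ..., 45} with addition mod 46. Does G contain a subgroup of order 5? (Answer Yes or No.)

No

5 does not divide |G| = 46, so by Lagrange no subgroup of order 5 exists.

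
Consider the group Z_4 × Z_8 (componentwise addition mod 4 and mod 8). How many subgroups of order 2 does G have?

3

|G| = 32 and 2 | 32, so subgroups of order 2 are possible by Lagrange.
The subgroups of order 2 are: {(0,0), (0,4)}; {(0,0), (2,0)}; {(0,0), (2,4)}.
So G has 3 subgroups of order 2.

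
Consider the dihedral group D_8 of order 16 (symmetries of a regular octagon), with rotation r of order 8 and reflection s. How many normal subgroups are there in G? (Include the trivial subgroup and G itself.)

G has 19 subgroups. Checking conjugation-invariance by order — order 1: 1/1 normal; order 2: 1/9 normal; order 4: 1/5 normal; order 8: 3/3 normal; order 16: 1/1 normal.
Total normal subgroups: 7.

7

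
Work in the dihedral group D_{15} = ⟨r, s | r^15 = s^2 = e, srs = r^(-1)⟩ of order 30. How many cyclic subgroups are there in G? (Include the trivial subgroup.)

A cyclic subgroup of order d is generated by each of its φ(d) elements of order d, so the cyclic subgroups of order d number (#elements of order d)/φ(d).
Cyclic subgroups by order — order 1: 1; order 2: 15; order 3: 1; order 5: 1; order 15: 1.
Total: 19.

19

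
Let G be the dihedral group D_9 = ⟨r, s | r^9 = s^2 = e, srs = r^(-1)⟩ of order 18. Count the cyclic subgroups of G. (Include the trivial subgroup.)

12

Each element a generates a cyclic subgroup ⟨a⟩; distinct elements may generate the same one (a cyclic group of order d has φ(d) generators).
Cyclic subgroups by order — order 1: 1; order 2: 9; order 3: 1; order 9: 1.
Total: 12.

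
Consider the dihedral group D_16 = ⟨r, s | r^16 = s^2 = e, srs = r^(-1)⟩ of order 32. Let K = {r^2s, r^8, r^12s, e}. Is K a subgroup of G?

Closure fails: r^12s · r^2s = r^10 ∉ K. So K is not a subgroup.

No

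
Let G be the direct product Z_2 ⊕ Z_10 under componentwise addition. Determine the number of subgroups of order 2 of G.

|G| = 20 and 2 | 20, so subgroups of order 2 are possible by Lagrange.
The subgroups of order 2 are: {(0,0), (0,5)}; {(0,0), (1,0)}; {(0,0), (1,5)}.
So G has 3 subgroups of order 2.

3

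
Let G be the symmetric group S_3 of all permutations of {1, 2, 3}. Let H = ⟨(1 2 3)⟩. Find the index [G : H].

2

|⟨(1 2 3)⟩| = 3 and |G| = 6.
By Lagrange, [G : H] = |G|/|H| = 6/3 = 2.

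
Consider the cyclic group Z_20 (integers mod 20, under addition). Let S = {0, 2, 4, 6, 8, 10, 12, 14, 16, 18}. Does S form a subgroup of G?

Yes

|S| = 10 divides |G| = 20, consistent with Lagrange.
S contains the identity, every element's inverse is in S, and S is closed under +: it is a subgroup.
In fact S = ⟨2⟩.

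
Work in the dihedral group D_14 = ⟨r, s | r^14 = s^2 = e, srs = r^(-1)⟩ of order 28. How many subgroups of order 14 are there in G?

|G| = 28 and 14 | 28, so subgroups of order 14 are possible by Lagrange.
The subgroups of order 14 are: {e, r, r^2, r^3, r^4, r^5, r^6, r^7, r^8, r^9, r^10, r^11, r^12, r^13}; {e, r^2, r^4, r^6, r^8, r^10, r^12, s, r^2s, r^4s, r^6s, r^8s, r^10s, r^12s}; {e, r^2, r^4, r^6, r^8, r^10, r^12, rs, r^3s, r^5s, r^7s, r^9s, r^11s, r^13s}.
So G has 3 subgroups of order 14.

3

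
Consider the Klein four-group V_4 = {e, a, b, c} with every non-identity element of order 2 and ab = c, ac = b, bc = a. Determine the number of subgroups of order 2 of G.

|G| = 4 and 2 | 4, so subgroups of order 2 are possible by Lagrange.
The subgroups of order 2 are: {e, a}; {e, b}; {e, c}.
So G has 3 subgroups of order 2.

3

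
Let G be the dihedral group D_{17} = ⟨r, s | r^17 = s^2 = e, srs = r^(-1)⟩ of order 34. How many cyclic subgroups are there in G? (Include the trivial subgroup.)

Group the elements of G by the cyclic subgroup they generate; each cyclic subgroup of order d accounts for φ(d) elements.
Cyclic subgroups by order — order 1: 1; order 2: 17; order 17: 1.
Total: 19.

19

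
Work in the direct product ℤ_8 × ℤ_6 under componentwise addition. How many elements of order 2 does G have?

An element (a,b) has order lcm(ord(a), ord(b)); count pairs with lcm equal to 2.
Enumerating gives 3 such elements.

3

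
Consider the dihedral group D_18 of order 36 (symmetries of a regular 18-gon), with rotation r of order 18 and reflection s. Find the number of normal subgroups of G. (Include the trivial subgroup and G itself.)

G has 45 subgroups. Checking conjugation-invariance by order — order 1: 1/1 normal; order 2: 1/19 normal; order 3: 1/1 normal; order 4: 0/9 normal; order 6: 1/7 normal; order 9: 1/1 normal; order 12: 0/3 normal; order 18: 3/3 normal; order 36: 1/1 normal.
Total normal subgroups: 9.

9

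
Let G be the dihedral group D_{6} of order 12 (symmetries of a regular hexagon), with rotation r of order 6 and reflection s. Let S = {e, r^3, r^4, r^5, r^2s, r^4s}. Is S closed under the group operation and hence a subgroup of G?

r^4 ∈ S but its inverse r^2 ∉ S, so S is not a subgroup.

No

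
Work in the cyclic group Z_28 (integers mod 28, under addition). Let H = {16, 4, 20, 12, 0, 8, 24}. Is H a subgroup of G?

Yes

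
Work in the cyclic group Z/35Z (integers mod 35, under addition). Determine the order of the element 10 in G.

7

In Z/35Z, the order of an element a is n/gcd(a, n).
gcd(10, 35) = 5, so |⟨10⟩| = 35/5 = 7.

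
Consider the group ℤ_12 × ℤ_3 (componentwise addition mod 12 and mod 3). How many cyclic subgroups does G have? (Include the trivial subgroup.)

15

Group the elements of G by the cyclic subgroup they generate; each cyclic subgroup of order d accounts for φ(d) elements.
Cyclic subgroups by order — order 1: 1; order 2: 1; order 3: 4; order 4: 1; order 6: 4; order 12: 4.
Total: 15.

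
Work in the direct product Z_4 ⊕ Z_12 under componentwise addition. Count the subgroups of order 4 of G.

|G| = 48 and 4 | 48, so subgroups of order 4 are possible by Lagrange.
The subgroups of order 4 are: {(0,0), (0,3), (0,6), (0,9)}; {(0,0), (0,6), (2,0), (2,6)}; {(0,0), (0,6), (2,3), (2,9)}; {(0,0), (1,0), (2,0), (3,0)}; … (7 in all).
So G has 7 subgroups of order 4.

7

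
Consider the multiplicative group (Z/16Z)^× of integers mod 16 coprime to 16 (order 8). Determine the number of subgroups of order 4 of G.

3

|G| = 8 and 4 | 8, so subgroups of order 4 are possible by Lagrange.
The subgroups of order 4 are: {1, 3, 9, 11}; {1, 5, 9, 13}; {1, 7, 9, 15}.
So G has 3 subgroups of order 4.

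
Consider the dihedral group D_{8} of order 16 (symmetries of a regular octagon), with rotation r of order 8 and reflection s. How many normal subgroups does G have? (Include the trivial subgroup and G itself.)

7

G has 19 subgroups. Checking conjugation-invariance by order — order 1: 1/1 normal; order 2: 1/9 normal; order 4: 1/5 normal; order 8: 3/3 normal; order 16: 1/1 normal.
Total normal subgroups: 7.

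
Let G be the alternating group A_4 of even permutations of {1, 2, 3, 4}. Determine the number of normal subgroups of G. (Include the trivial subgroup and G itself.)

G has 10 subgroups. Checking conjugation-invariance by order — order 1: 1/1 normal; order 2: 0/3 normal; order 3: 0/4 normal; order 4: 1/1 normal; order 12: 1/1 normal.
Total normal subgroups: 3.

3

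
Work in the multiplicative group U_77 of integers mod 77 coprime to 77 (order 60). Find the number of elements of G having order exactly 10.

Enumerating element orders in G gives 12 elements of order 10.

12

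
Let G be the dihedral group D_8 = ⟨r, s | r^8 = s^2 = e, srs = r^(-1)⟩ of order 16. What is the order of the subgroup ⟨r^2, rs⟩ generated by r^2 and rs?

8

|⟨r^2⟩| = 4 and |⟨rs⟩| = 2, so |H| is a multiple of lcm(4, 2) = 4 and divides |G| = 16.
Closing under the operation: H = {e, r^2, r^4, r^6, rs, r^3s, r^5s, r^7s}, so |H| = 8.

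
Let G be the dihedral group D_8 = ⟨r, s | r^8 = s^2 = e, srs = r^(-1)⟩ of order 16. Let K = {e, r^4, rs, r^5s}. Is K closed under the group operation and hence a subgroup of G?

Yes

|K| = 4 divides |G| = 16, consistent with Lagrange.
K contains the identity, every element's inverse is in K, and K is closed under ·: it is a subgroup.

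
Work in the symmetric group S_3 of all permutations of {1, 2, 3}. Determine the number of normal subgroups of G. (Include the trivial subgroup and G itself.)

G has 6 subgroups. Checking conjugation-invariance by order — order 1: 1/1 normal; order 2: 0/3 normal; order 3: 1/1 normal; order 6: 1/1 normal.
Total normal subgroups: 3.

3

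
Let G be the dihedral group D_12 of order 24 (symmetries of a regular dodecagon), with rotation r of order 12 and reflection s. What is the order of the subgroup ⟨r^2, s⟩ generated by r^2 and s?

|⟨r^2⟩| = 6 and |⟨s⟩| = 2, so |H| is a multiple of lcm(6, 2) = 6 and divides |G| = 24.
Closing under the operation: H = {e, r^2, r^4, r^6, r^8, r^10, s, r^2s, r^4s, r^6s, r^8s, r^10s}, so |H| = 12.

12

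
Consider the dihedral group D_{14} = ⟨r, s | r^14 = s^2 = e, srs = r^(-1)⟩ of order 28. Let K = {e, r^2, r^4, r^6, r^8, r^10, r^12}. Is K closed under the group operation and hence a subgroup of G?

|K| = 7 divides |G| = 28, consistent with Lagrange.
K contains the identity, every element's inverse is in K, and K is closed under ·: it is a subgroup.
In fact K = ⟨r^4⟩.

Yes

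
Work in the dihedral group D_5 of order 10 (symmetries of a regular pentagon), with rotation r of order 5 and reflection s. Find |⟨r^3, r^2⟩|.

|⟨r^3⟩| = 5 and |⟨r^2⟩| = 5, so |H| is a multiple of lcm(5, 5) = 5 and divides |G| = 10.
Closing under the operation: H = {e, r, r^2, r^3, r^4}, so |H| = 5.

5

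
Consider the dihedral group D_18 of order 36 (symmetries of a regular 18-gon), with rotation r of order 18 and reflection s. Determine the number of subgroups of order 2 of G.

19

|G| = 36 and 2 | 36, so subgroups of order 2 are possible by Lagrange.
The subgroups of order 2 are: {e, r^10s}; {e, r^11s}; {e, r^12s}; {e, r^13s}; … (19 in all).
So G has 19 subgroups of order 2.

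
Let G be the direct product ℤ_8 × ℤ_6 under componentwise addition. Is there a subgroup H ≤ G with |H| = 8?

Yes

8 | 48. A subgroup of order 8 is {(0,0), (0,3), (2,0), (2,3), (4,0), (4,3), (6,0), (6,3)}.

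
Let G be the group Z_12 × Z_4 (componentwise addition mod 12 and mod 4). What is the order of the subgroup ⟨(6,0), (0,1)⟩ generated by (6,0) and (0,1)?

8

|⟨(6,0)⟩| = 2 and |⟨(0,1)⟩| = 4, so |H| is a multiple of lcm(2, 4) = 4 and divides |G| = 48.
Closing under the operation: H = {(0,0), (0,1), (0,2), (0,3), (6,0), (6,1), (6,2), (6,3)}, so |H| = 8.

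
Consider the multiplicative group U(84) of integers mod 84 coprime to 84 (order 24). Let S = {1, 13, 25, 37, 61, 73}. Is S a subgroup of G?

|S| = 6 divides |G| = 24, consistent with Lagrange.
S contains the identity, every element's inverse is in S, and S is closed under ·: it is a subgroup.
In fact S = ⟨73⟩.

Yes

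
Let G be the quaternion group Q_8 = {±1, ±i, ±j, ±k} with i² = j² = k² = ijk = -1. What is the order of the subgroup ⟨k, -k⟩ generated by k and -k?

4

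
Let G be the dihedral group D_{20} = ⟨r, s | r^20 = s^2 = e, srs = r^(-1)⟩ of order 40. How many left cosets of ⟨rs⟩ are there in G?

20

|⟨rs⟩| = 2 and |G| = 40.
By Lagrange, [G : H] = |G|/|H| = 40/2 = 20.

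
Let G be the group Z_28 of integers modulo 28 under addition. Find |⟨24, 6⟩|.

14

|⟨24⟩| = 7 and |⟨6⟩| = 14, so |H| is a multiple of lcm(7, 14) = 14 and divides |G| = 28.
Closing under the operation: H = {0, 2, 4, 6, 8, 10, 12, 14, 16, 18, 20, 22, 24, 26}, so |H| = 14.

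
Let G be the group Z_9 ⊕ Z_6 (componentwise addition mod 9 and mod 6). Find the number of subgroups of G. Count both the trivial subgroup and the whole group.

20

|G| = 54, so by Lagrange every subgroup order divides 54. Divisors: 1, 2, 3, 6, 9, 18, 27, 54.
Subgroups by order — order 1: 1; order 2: 1; order 3: 4; order 6: 4; order 9: 4; order 18: 4; order 27: 1; order 54: 1.
Total: 1 + 1 + 4 + 4 + 4 + 4 + 1 + 1 = 20.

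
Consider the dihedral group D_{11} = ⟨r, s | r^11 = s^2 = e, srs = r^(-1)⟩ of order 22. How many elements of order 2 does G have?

Enumerating element orders in G gives 11 elements of order 2.

11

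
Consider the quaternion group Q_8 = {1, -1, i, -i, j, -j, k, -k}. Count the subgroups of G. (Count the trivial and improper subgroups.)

6

|G| = 8, so by Lagrange every subgroup order divides 8. Divisors: 1, 2, 4, 8.
Subgroups by order — order 1: 1; order 2: 1; order 4: 3; order 8: 1.
Total: 1 + 1 + 3 + 1 = 6.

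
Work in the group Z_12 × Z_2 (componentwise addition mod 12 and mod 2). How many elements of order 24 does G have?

An element (a,b) has order lcm(ord(a), ord(b)); count pairs with lcm equal to 24.
Enumerating gives 0 such elements.

0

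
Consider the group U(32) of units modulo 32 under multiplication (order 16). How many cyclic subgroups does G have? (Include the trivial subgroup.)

8

Each element a generates a cyclic subgroup ⟨a⟩; distinct elements may generate the same one (a cyclic group of order d has φ(d) generators).
Cyclic subgroups by order — order 1: 1; order 2: 3; order 4: 2; order 8: 2.
Total: 8.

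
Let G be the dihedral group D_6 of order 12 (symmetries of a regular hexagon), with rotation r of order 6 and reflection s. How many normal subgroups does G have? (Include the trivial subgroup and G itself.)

7

G has 16 subgroups. Checking conjugation-invariance by order — order 1: 1/1 normal; order 2: 1/7 normal; order 3: 1/1 normal; order 4: 0/3 normal; order 6: 3/3 normal; order 12: 1/1 normal.
Total normal subgroups: 7.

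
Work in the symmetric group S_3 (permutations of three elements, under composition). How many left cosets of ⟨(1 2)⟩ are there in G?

|⟨(1 2)⟩| = 2 and |G| = 6.
By Lagrange, [G : H] = |G|/|H| = 6/2 = 3.

3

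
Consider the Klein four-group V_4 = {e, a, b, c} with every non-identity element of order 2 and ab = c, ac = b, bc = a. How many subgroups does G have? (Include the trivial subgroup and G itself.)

5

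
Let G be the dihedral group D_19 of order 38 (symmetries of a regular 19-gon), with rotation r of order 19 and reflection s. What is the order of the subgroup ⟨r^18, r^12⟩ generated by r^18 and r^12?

19

|⟨r^18⟩| = 19 and |⟨r^12⟩| = 19, so |H| is a multiple of lcm(19, 19) = 19 and divides |G| = 38.
Closing under the operation: H = {e, r, r^2, r^3, r^4, r^5, r^6, r^7, r^8, r^9, r^10, r^11, r^12, r^13, r^14, r^15, r^16, r^17, r^18}, so |H| = 19.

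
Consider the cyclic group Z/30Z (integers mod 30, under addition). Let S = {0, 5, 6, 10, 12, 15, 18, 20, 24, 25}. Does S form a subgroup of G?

Closure fails: 5 + 6 = 11 ∉ S. So S is not a subgroup.

No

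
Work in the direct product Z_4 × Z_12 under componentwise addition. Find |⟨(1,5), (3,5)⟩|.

|⟨(1,5)⟩| = 12 and |⟨(3,5)⟩| = 12, so |H| is a multiple of lcm(12, 12) = 12 and divides |G| = 48.
Closing under the operation: H = {(0,0), (0,2), (0,4), (0,6), (0,8), (0,10), (1,1), (1,3), (1,5), (1,7), (1,9), (1,11), (2,0), (2,2), (2,4), (2,6), (2,8), (2,10), (3,1), (3,3), (3,5), (3,7), (3,9), (3,11)}, so |H| = 24.

24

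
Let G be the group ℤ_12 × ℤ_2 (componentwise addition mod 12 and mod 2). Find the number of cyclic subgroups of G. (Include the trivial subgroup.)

12

Each element a generates a cyclic subgroup ⟨a⟩; distinct elements may generate the same one (a cyclic group of order d has φ(d) generators).
Cyclic subgroups by order — order 1: 1; order 2: 3; order 3: 1; order 4: 2; order 6: 3; order 12: 2.
Total: 12.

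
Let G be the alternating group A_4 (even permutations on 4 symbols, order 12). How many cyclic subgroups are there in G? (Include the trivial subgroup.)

8

Each element a generates a cyclic subgroup ⟨a⟩; distinct elements may generate the same one (a cyclic group of order d has φ(d) generators).
Cyclic subgroups by order — order 1: 1; order 2: 3; order 3: 4.
Total: 8.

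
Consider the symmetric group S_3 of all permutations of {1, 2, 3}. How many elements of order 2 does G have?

3

The elements of order 2 are: (2 3), (1 2), (1 3).
That's 3.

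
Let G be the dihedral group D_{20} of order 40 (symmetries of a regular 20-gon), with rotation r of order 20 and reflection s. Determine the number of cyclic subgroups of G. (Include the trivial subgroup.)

26

Each element a generates a cyclic subgroup ⟨a⟩; distinct elements may generate the same one (a cyclic group of order d has φ(d) generators).
Cyclic subgroups by order — order 1: 1; order 2: 21; order 4: 1; order 5: 1; order 10: 1; order 20: 1.
Total: 26.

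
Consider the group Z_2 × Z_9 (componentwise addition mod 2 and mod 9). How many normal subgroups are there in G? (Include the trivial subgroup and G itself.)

6

G is abelian, so every subgroup is normal.
G has 6 subgroups in total, hence 6 normal subgroups.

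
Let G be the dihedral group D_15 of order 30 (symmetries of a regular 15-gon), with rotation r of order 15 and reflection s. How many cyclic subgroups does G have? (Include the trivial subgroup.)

19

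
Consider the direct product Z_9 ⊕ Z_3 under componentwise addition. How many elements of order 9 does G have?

An element (a,b) has order lcm(ord(a), ord(b)); count pairs with lcm equal to 9.
Enumerating gives 18 such elements.

18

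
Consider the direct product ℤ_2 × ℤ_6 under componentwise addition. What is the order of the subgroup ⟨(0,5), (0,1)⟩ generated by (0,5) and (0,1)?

6

|⟨(0,5)⟩| = 6 and |⟨(0,1)⟩| = 6, so |H| is a multiple of lcm(6, 6) = 6 and divides |G| = 12.
Closing under the operation: H = {(0,0), (0,1), (0,2), (0,3), (0,4), (0,5)}, so |H| = 6.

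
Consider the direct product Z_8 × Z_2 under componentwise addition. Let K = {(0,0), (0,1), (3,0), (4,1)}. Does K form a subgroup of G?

(3,0) ∈ K but its inverse (5,0) ∉ K, so K is not a subgroup.

No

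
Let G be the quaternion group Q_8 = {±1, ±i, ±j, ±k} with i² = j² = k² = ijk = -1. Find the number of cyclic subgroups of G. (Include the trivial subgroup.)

5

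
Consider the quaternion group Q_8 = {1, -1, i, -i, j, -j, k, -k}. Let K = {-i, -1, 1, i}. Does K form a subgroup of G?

Yes

|K| = 4 divides |G| = 8, consistent with Lagrange.
K contains the identity, every element's inverse is in K, and K is closed under ·: it is a subgroup.
In fact K = ⟨-i⟩.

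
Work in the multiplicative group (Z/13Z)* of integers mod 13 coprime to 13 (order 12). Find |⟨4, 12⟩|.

|⟨4⟩| = 6 and |⟨12⟩| = 2, so |H| is a multiple of lcm(6, 2) = 6 and divides |G| = 12.
Closing under the operation: H = {1, 3, 4, 9, 10, 12}, so |H| = 6.

6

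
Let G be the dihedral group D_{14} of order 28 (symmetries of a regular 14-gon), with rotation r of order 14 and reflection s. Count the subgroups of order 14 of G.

3

|G| = 28 and 14 | 28, so subgroups of order 14 are possible by Lagrange.
The subgroups of order 14 are: {e, r, r^2, r^3, r^4, r^5, r^6, r^7, r^8, r^9, r^10, r^11, r^12, r^13}; {e, r^2, r^4, r^6, r^8, r^10, r^12, s, r^2s, r^4s, r^6s, r^8s, r^10s, r^12s}; {e, r^2, r^4, r^6, r^8, r^10, r^12, rs, r^3s, r^5s, r^7s, r^9s, r^11s, r^13s}.
So G has 3 subgroups of order 14.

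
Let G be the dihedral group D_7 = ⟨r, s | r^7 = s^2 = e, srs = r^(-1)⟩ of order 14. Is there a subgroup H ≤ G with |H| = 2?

2 | 14. A subgroup of order 2 is {e, r^2s}.

Yes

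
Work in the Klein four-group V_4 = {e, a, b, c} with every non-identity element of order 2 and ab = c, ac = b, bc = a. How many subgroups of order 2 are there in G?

3

|G| = 4 and 2 | 4, so subgroups of order 2 are possible by Lagrange.
The subgroups of order 2 are: {e, a}; {e, b}; {e, c}.
So G has 3 subgroups of order 2.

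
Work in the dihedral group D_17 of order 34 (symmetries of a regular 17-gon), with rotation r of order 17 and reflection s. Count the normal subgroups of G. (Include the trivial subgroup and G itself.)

3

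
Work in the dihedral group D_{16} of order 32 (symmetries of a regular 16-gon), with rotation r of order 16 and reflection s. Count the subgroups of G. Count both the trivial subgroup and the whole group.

|G| = 32, so by Lagrange every subgroup order divides 32. Divisors: 1, 2, 4, 8, 16, 32.
Subgroups by order — order 1: 1; order 2: 17; order 4: 9; order 8: 5; order 16: 3; order 32: 1.
Total: 1 + 17 + 9 + 5 + 3 + 1 = 36.

36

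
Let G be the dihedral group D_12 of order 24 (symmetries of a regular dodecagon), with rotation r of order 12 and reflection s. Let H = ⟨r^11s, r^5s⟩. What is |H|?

4

|⟨r^11s⟩| = 2 and |⟨r^5s⟩| = 2, so |H| is a multiple of lcm(2, 2) = 2 and divides |G| = 24.
Closing under the operation: H = {e, r^6, r^5s, r^11s}, so |H| = 4.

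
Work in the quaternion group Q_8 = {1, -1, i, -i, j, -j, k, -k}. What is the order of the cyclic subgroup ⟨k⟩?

4

Computing powers of k: the smallest k with (k)^k = e is k = 4.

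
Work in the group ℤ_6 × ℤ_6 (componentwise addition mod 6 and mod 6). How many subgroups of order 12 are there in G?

|G| = 36 and 12 | 36, so subgroups of order 12 are possible by Lagrange.
The subgroups of order 12 are: {(0,0), (0,1), (0,2), (0,3), (0,4), (0,5), (3,0), (3,1), (3,2), (3,3), (3,4), (3,5)}; {(0,0), (0,3), (1,0), (1,3), (2,0), (2,3), (3,0), (3,3), (4,0), (4,3), (5,0), (5,3)}; {(0,0), (0,3), (1,1), (1,4), (2,2), (2,5), (3,0), (3,3), (4,1), (4,4), (5,2), (5,5)}; {(0,0), (0,3), (1,2), (1,5), (2,1), (2,4), (3,0), (3,3), (4,2), (4,5), (5,1), (5,4)}.
So G has 4 subgroups of order 12.

4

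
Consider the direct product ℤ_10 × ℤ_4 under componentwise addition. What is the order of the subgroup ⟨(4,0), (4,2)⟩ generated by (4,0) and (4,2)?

|⟨(4,0)⟩| = 5 and |⟨(4,2)⟩| = 10, so |H| is a multiple of lcm(5, 10) = 10 and divides |G| = 40.
Closing under the operation: H = {(0,0), (0,2), (2,0), (2,2), (4,0), (4,2), (6,0), (6,2), (8,0), (8,2)}, so |H| = 10.

10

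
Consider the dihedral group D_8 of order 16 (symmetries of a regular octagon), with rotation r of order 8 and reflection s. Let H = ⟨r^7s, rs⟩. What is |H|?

8

|⟨r^7s⟩| = 2 and |⟨rs⟩| = 2, so |H| is a multiple of lcm(2, 2) = 2 and divides |G| = 16.
Closing under the operation: H = {e, r^2, r^4, r^6, rs, r^3s, r^5s, r^7s}, so |H| = 8.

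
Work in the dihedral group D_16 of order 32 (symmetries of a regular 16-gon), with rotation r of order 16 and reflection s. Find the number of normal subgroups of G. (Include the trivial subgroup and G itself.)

G has 36 subgroups. Checking conjugation-invariance by order — order 1: 1/1 normal; order 2: 1/17 normal; order 4: 1/9 normal; order 8: 1/5 normal; order 16: 3/3 normal; order 32: 1/1 normal.
Total normal subgroups: 8.

8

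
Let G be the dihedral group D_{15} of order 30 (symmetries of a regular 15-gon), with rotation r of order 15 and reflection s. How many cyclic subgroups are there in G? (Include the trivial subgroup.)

A cyclic subgroup of order d is generated by each of its φ(d) elements of order d, so the cyclic subgroups of order d number (#elements of order d)/φ(d).
Cyclic subgroups by order — order 1: 1; order 2: 15; order 3: 1; order 5: 1; order 15: 1.
Total: 19.

19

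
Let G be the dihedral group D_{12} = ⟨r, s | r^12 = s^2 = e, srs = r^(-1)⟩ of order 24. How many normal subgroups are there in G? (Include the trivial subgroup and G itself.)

9

G has 34 subgroups. Checking conjugation-invariance by order — order 1: 1/1 normal; order 2: 1/13 normal; order 3: 1/1 normal; order 4: 1/7 normal; order 6: 1/5 normal; order 8: 0/3 normal; order 12: 3/3 normal; order 24: 1/1 normal.
Total normal subgroups: 9.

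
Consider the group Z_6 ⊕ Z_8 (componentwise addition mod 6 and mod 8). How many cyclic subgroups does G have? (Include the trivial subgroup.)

16

A cyclic subgroup of order d is generated by each of its φ(d) elements of order d, so the cyclic subgroups of order d number (#elements of order d)/φ(d).
Cyclic subgroups by order — order 1: 1; order 2: 3; order 3: 1; order 4: 2; order 6: 3; order 8: 2; order 12: 2; order 24: 2.
Total: 16.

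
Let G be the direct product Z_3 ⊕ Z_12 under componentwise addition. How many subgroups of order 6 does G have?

|G| = 36 and 6 | 36, so subgroups of order 6 are possible by Lagrange.
The subgroups of order 6 are: {(0,0), (0,2), (0,4), (0,6), (0,8), (0,10)}; {(0,0), (0,6), (1,0), (1,6), (2,0), (2,6)}; {(0,0), (0,6), (1,4), (1,10), (2,2), (2,8)}; {(0,0), (0,6), (1,2), (1,8), (2,4), (2,10)}.
So G has 4 subgroups of order 6.

4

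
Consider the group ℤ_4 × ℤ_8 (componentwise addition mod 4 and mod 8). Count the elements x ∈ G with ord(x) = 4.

An element (a,b) has order lcm(ord(a), ord(b)); count pairs with lcm equal to 4.
Enumerating gives 12 such elements.

12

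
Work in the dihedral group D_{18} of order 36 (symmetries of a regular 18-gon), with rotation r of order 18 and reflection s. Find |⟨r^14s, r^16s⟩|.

18

|⟨r^14s⟩| = 2 and |⟨r^16s⟩| = 2, so |H| is a multiple of lcm(2, 2) = 2 and divides |G| = 36.
Closing under the operation: H = {e, r^2, r^4, r^6, r^8, r^10, r^12, r^14, r^16, s, r^2s, r^4s, r^6s, r^8s, r^10s, r^12s, r^14s, r^16s}, so |H| = 18.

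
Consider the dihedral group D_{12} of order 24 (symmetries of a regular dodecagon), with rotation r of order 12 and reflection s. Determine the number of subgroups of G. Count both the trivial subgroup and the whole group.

34

|G| = 24, so by Lagrange every subgroup order divides 24. Divisors: 1, 2, 3, 4, 6, 8, 12, 24.
Subgroups by order — order 1: 1; order 2: 13; order 3: 1; order 4: 7; order 6: 5; order 8: 3; order 12: 3; order 24: 1.
Total: 1 + 13 + 1 + 7 + 5 + 3 + 3 + 1 = 34.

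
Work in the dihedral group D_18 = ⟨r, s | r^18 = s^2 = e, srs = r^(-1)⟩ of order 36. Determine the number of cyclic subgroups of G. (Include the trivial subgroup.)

24

A cyclic subgroup of order d is generated by each of its φ(d) elements of order d, so the cyclic subgroups of order d number (#elements of order d)/φ(d).
Cyclic subgroups by order — order 1: 1; order 2: 19; order 3: 1; order 6: 1; order 9: 1; order 18: 1.
Total: 24.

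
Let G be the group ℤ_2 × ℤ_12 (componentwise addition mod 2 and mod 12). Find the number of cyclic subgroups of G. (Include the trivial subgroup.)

Group the elements of G by the cyclic subgroup they generate; each cyclic subgroup of order d accounts for φ(d) elements.
Cyclic subgroups by order — order 1: 1; order 2: 3; order 3: 1; order 4: 2; order 6: 3; order 12: 2.
Total: 12.

12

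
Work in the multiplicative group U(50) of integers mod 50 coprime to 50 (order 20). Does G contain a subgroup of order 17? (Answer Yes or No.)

No

17 does not divide |G| = 20, so by Lagrange no subgroup of order 17 exists.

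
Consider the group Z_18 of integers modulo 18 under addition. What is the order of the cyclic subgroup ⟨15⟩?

6

In Z_18, the order of an element a is n/gcd(a, n).
gcd(15, 18) = 3, so |⟨15⟩| = 18/3 = 6.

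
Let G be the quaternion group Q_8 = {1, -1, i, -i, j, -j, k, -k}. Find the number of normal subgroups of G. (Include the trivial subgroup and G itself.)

6

G has 6 subgroups. Checking conjugation-invariance by order — order 1: 1/1 normal; order 2: 1/1 normal; order 4: 3/3 normal; order 8: 1/1 normal.
Total normal subgroups: 6.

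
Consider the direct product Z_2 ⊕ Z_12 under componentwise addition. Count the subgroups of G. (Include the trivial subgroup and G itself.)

|G| = 24, so by Lagrange every subgroup order divides 24. Divisors: 1, 2, 3, 4, 6, 8, 12, 24.
Subgroups by order — order 1: 1; order 2: 3; order 3: 1; order 4: 3; order 6: 3; order 8: 1; order 12: 3; order 24: 1.
Total: 1 + 3 + 1 + 3 + 3 + 1 + 3 + 1 = 16.

16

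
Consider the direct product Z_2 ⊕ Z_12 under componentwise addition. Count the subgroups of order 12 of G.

3

|G| = 24 and 12 | 24, so subgroups of order 12 are possible by Lagrange.
The subgroups of order 12 are: {(0,0), (0,1), (0,2), (0,3), (0,4), (0,5), (0,6), (0,7), (0,8), (0,9), (0,10), (0,11)}; {(0,0), (0,2), (0,4), (0,6), (0,8), (0,10), (1,0), (1,2), (1,4), (1,6), (1,8), (1,10)}; {(0,0), (0,2), (0,4), (0,6), (0,8), (0,10), (1,1), (1,3), (1,5), (1,7), (1,9), (1,11)}.
So G has 3 subgroups of order 12.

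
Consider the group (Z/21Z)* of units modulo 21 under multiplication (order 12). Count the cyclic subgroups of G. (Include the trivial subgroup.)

8

Group the elements of G by the cyclic subgroup they generate; each cyclic subgroup of order d accounts for φ(d) elements.
Cyclic subgroups by order — order 1: 1; order 2: 3; order 3: 1; order 6: 3.
Total: 8.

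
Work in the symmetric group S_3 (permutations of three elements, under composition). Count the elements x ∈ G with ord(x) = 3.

2

The elements of order 3 are: (1 2 3), (1 3 2).
That's 2.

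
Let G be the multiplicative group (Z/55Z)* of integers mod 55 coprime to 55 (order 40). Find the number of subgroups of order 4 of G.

3

|G| = 40 and 4 | 40, so subgroups of order 4 are possible by Lagrange.
The subgroups of order 4 are: {1, 12, 23, 34}; {1, 21, 34, 54}; {1, 32, 34, 43}.
So G has 3 subgroups of order 4.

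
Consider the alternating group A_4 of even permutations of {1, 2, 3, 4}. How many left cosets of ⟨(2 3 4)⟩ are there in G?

4

|⟨(2 3 4)⟩| = 3 and |G| = 12.
By Lagrange, [G : H] = |G|/|H| = 12/3 = 4.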